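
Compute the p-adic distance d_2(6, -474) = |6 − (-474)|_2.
d_2(6, -474) = 1/32

Step 1 — x − y = 6 − (-474) = 480. Step 2 — v_2(480) = 5 (factor: 480 = (2^5 · 15); the sign does not affect v_p). Step 3 — |x − y|_2 = 2^{-5} = 1/32.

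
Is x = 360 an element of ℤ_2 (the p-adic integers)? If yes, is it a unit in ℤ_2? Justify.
x ∈ ℤ_2 but not a unit; v_2(x) = 3 > 0

ℤ_2 = {x ∈ ℚ_2 : v_2(x) ≥ 0} and ℤ_2^× = {x ∈ ℤ_2 : v_2(x) = 0}. Here v_2(360) = v_2(num) − v_2(den) = 3; compare against these criteria.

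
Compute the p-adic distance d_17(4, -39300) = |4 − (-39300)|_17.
d_17(4, -39300) = 1/4913

Step 1 — x − y = 4 − (-39300) = 39304. Step 2 — v_17(39304) = 3 (factor: 39304 = (17^3 · 8); the sign does not affect v_p). Step 3 — |x − y|_17 = 17^{-3} = 1/4913.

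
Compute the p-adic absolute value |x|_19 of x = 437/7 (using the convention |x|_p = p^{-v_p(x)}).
|437/7|_19 = 1/19

Step 1 — compute v_19(x) by factoring powers of 19 out of the numerator and denominator: v_19(437/7) = 1. Step 2 — apply |x|_p = p^{-v_p(x)} = 19^{-1} = 1/19.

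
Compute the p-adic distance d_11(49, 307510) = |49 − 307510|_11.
d_11(49, 307510) = 1/14641

Step 1 — x − y = 49 − 307510 = -307461. Step 2 — v_11(-307461) = 4 (factor: -307461 = −(11^4 · 21); the sign does not affect v_p). Step 3 — |x − y|_11 = 11^{-4} = 1/14641.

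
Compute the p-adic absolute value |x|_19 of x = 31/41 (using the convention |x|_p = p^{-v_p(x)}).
|31/41|_19 = 1

Step 1 — compute v_19(x) by factoring powers of 19 out of the numerator and denominator: v_19(31/41) = 0. Step 2 — apply |x|_p = p^{-v_p(x)} = 19^{0} = 1.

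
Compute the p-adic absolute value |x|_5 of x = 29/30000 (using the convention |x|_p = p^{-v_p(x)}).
|29/30000|_5 = 625

Step 1 — compute v_5(x) by factoring powers of 5 out of the numerator and denominator: v_5(29/30000) = -4. Step 2 — apply |x|_p = p^{-v_p(x)} = 5^{4} = 625.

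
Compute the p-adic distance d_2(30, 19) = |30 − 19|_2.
d_2(30, 19) = 1

Step 1 — x − y = 30 − 19 = 11. Step 2 — v_2(11) = 0 (factor: 11 = (2^0 · 11); the sign does not affect v_p). Step 3 — |x − y|_2 = 2^{0} = 1.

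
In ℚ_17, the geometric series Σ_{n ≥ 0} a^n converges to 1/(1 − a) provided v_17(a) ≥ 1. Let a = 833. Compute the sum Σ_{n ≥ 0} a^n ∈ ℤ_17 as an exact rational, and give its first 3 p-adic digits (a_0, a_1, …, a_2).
Σ a^n = 1/(1 − a) = -1/832;  first 3 digits = (1, 15, 6)

v_17(a) = 1 ≥ 1, so the series converges in ℤ_17 to 1/(1 − a) = 1/(1 − 833) = -1/832. Expand this rational in ℤ_17: compute digits iteratively via d_i = x_i mod 17, x_{i+1} = (x_i − d_i)/17. The first 3 digits are (1, 15, 6).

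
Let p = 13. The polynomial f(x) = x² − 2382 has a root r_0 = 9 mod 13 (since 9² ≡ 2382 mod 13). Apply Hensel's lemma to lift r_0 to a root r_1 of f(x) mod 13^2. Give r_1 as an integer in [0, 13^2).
r_1 = 165 (mod 169)

Hensel's recurrence: r_{i+1} = r_i − f(r_i)·(f′(r_i))^{-1} mod 13^{i+2}, with f′(x) = 2x. Iterate:
  r_0 = 9 (mod 13)
  r_1 = 165 (mod 169)
Final: r_1 = 165, and one checks f(r_1) ≡ 0 mod 13^2.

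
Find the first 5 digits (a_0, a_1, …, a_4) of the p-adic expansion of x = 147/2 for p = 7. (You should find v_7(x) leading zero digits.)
(a_0, …, a_4) = (0, 0, 5, 3, 3)

v_7(147/2) = 2, so a_0 = ... = a_1 = 0. Factor out: x = 7^2 · u with u = 3/2 a unit in ℤ_7. Expand u iteratively via a_{v+i} = u_i mod 7, u_{i+1} = (u_i − a_{v+i})/7:
  u_0 = 3/2;  a_2 = 5;  u_1 = (u_0 − 5)/7 = -1/2
  u_1 = -1/2;  a_3 = 3;  u_2 = (u_1 − 3)/7 = -1/2
  u_2 = -1/2;  a_4 = 3;  u_3 = (u_2 − 3)/7 = -1/2
Digits: (0, 0, 5, 3, 3).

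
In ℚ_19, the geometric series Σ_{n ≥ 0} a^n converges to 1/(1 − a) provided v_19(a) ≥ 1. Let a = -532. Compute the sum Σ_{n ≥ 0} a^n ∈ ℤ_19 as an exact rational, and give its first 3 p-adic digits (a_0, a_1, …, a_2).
Σ a^n = 1/(1 − a) = 1/533;  first 3 digits = (1, 10, 3)

v_19(a) = 1 ≥ 1, so the series converges in ℤ_19 to 1/(1 − a) = 1/(1 − (-532)) = 1/533. Expand this rational in ℤ_19: compute digits iteratively via d_i = x_i mod 19, x_{i+1} = (x_i − d_i)/19. The first 3 digits are (1, 10, 3).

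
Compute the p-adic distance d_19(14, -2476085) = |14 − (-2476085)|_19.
d_19(14, -2476085) = 1/2476099

Step 1 — x − y = 14 − (-2476085) = 2476099. Step 2 — v_19(2476099) = 5 (factor: 2476099 = (19^5 · 1); the sign does not affect v_p). Step 3 — |x − y|_19 = 19^{-5} = 1/2476099.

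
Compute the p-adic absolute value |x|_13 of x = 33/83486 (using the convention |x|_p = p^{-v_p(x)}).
|33/83486|_13 = 2197

Step 1 — compute v_13(x) by factoring powers of 13 out of the numerator and denominator: v_13(33/83486) = -3. Step 2 — apply |x|_p = p^{-v_p(x)} = 13^{3} = 2197.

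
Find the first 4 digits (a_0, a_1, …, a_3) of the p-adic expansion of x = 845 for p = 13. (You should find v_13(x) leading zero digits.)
(a_0, …, a_3) = (0, 0, 5, 0)

v_13(845) = 2, so a_0 = ... = a_1 = 0. Factor out: x = 13^2 · u with u = 5 a unit in ℤ_13. Expand u iteratively via a_{v+i} = u_i mod 13, u_{i+1} = (u_i − a_{v+i})/13:
  u_0 = 5;  a_2 = 5;  u_1 = (u_0 − 5)/13 = 0
  u_1 = 0;  a_3 = 0;  u_2 = (u_1 − 0)/13 = 0
Digits: (0, 0, 5, 0).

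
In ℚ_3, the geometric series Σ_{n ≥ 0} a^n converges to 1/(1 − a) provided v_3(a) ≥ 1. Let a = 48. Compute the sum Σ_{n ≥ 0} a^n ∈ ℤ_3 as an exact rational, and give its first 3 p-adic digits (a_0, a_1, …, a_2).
Σ a^n = 1/(1 − a) = -1/47;  first 3 digits = (1, 1, 0)

v_3(a) = 1 ≥ 1, so the series converges in ℤ_3 to 1/(1 − a) = 1/(1 − 48) = -1/47. Expand this rational in ℤ_3: compute digits iteratively via d_i = x_i mod 3, x_{i+1} = (x_i − d_i)/3. The first 3 digits are (1, 1, 0).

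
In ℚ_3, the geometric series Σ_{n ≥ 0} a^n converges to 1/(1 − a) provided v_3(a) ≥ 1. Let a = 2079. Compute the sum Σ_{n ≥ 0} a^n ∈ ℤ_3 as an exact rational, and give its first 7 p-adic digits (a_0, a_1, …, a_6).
Σ a^n = 1/(1 − a) = -1/2078;  first 7 digits = (1, 0, 0, 2, 1, 2, 0)

v_3(a) = 3 ≥ 1, so the series converges in ℤ_3 to 1/(1 − a) = 1/(1 − 2079) = -1/2078. Expand this rational in ℤ_3: compute digits iteratively via d_i = x_i mod 3, x_{i+1} = (x_i − d_i)/3. The first 7 digits are (1, 0, 0, 2, 1, 2, 0).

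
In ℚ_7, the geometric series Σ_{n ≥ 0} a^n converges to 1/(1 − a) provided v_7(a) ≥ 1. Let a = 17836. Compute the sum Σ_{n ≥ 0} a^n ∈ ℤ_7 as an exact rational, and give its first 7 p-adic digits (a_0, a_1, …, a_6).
Σ a^n = 1/(1 − a) = -1/17835;  first 7 digits = (1, 0, 0, 3, 0, 1, 2)

v_7(a) = 3 ≥ 1, so the series converges in ℤ_7 to 1/(1 − a) = 1/(1 − 17836) = -1/17835. Expand this rational in ℤ_7: compute digits iteratively via d_i = x_i mod 7, x_{i+1} = (x_i − d_i)/7. The first 7 digits are (1, 0, 0, 3, 0, 1, 2).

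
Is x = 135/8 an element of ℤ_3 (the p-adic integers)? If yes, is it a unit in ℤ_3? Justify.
x ∈ ℤ_3 but not a unit; v_3(x) = 3 > 0

ℤ_3 = {x ∈ ℚ_3 : v_3(x) ≥ 0} and ℤ_3^× = {x ∈ ℤ_3 : v_3(x) = 0}. Here v_3(135/8) = v_3(num) − v_3(den) = 3; compare against these criteria.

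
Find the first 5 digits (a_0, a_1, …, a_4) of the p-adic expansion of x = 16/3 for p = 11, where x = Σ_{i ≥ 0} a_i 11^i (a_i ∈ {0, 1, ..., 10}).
(a_0, …, a_4) = (9, 7, 3, 7, 3)

v_11(16/3) = 0 (numerator and denominator both coprime to 11), so x ∈ ℤ_11^×. Compute digits iteratively via a_i = x_i mod 11, x_{i+1} = (x_i − a_i)/11, with x_0 = x:
  x_0 = 16/3;  a_0 = 9;  x_1 = (x_0 − 9)/11 = -1/3
  x_1 = -1/3;  a_1 = 7;  x_2 = (x_1 − 7)/11 = -2/3
  x_2 = -2/3;  a_2 = 3;  x_3 = (x_2 − 3)/11 = -1/3
  x_3 = -1/3;  a_3 = 7;  x_4 = (x_3 − 7)/11 = -2/3
  x_4 = -2/3;  a_4 = 3;  x_5 = (x_4 − 3)/11 = -1/3
Digits: (9, 7, 3, 7, 3).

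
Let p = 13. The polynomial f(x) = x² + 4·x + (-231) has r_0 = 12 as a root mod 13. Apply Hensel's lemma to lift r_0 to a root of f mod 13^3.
r_2 = 961 (mod 2197)

Hensel: r_{i+1} = r_i − f(r_i)·(f′(r_i))^{-1} mod 13^{i+2}, f′(x) = 2x + 4. Iterate:
  r_0 = 12 (mod 13)
  r_1 = 116 (mod 169)
  r_2 = 961 (mod 2197)
Final: r = 961 satisfies f(r) ≡ 0 mod 13^3.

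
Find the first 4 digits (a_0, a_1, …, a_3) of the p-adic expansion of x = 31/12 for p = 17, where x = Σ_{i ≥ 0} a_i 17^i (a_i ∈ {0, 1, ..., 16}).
(a_0, …, a_3) = (4, 7, 1, 7)

v_17(31/12) = 0 (numerator and denominator both coprime to 17), so x ∈ ℤ_17^×. Compute digits iteratively via a_i = x_i mod 17, x_{i+1} = (x_i − a_i)/17, with x_0 = x:
  x_0 = 31/12;  a_0 = 4;  x_1 = (x_0 − 4)/17 = -1/12
  x_1 = -1/12;  a_1 = 7;  x_2 = (x_1 − 7)/17 = -5/12
  x_2 = -5/12;  a_2 = 1;  x_3 = (x_2 − 1)/17 = -1/12
  x_3 = -1/12;  a_3 = 7;  x_4 = (x_3 − 7)/17 = -5/12
Digits: (4, 7, 1, 7).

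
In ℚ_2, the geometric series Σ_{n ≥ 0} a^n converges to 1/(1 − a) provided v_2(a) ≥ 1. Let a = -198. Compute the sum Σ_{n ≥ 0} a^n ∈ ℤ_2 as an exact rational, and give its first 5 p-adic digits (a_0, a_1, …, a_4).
Σ a^n = 1/(1 − a) = 1/199;  first 5 digits = (1, 1, 1, 0, 1)

v_2(a) = 1 ≥ 1, so the series converges in ℤ_2 to 1/(1 − a) = 1/(1 − (-198)) = 1/199. Expand this rational in ℤ_2: compute digits iteratively via d_i = x_i mod 2, x_{i+1} = (x_i − d_i)/2. The first 5 digits are (1, 1, 1, 0, 1).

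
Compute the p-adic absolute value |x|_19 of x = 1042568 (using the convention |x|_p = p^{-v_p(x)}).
|1042568|_19 = 1/130321

Step 1 — compute v_19(x) by factoring powers of 19 out of the numerator and denominator: v_19(1042568) = 4. Step 2 — apply |x|_p = p^{-v_p(x)} = 19^{-4} = 1/130321.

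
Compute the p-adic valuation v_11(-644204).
v_11(-644204) = 5

v_11(n) is the largest exponent k such that 11^k divides n. Factor out: -644204 = -11^5 · 4. (Sign doesn't affect v_p.) So v_11(-644204) = 5.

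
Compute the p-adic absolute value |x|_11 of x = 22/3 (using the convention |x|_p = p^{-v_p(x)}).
|22/3|_11 = 1/11

Step 1 — compute v_11(x) by factoring powers of 11 out of the numerator and denominator: v_11(22/3) = 1. Step 2 — apply |x|_p = p^{-v_p(x)} = 11^{-1} = 1/11.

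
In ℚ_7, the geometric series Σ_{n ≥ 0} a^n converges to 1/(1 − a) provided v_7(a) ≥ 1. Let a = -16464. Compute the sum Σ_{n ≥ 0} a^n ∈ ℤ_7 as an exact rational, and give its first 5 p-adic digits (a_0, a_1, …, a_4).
Σ a^n = 1/(1 − a) = 1/16465;  first 5 digits = (1, 0, 0, 1, 0)

v_7(a) = 3 ≥ 1, so the series converges in ℤ_7 to 1/(1 − a) = 1/(1 − (-16464)) = 1/16465. Expand this rational in ℤ_7: compute digits iteratively via d_i = x_i mod 7, x_{i+1} = (x_i − d_i)/7. The first 5 digits are (1, 0, 0, 1, 0).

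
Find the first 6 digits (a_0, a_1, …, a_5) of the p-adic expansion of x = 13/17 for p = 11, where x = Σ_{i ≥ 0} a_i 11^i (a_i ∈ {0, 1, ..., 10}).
(a_0, …, a_5) = (4, 1, 7, 0, 9, 5)

v_11(13/17) = 0 (numerator and denominator both coprime to 11), so x ∈ ℤ_11^×. Compute digits iteratively via a_i = x_i mod 11, x_{i+1} = (x_i − a_i)/11, with x_0 = x:
  x_0 = 13/17;  a_0 = 4;  x_1 = (x_0 − 4)/11 = -5/17
  x_1 = -5/17;  a_1 = 1;  x_2 = (x_1 − 1)/11 = -2/17
  x_2 = -2/17;  a_2 = 7;  x_3 = (x_2 − 7)/11 = -11/17
  x_3 = -11/17;  a_3 = 0;  x_4 = (x_3 − 0)/11 = -1/17
  x_4 = -1/17;  a_4 = 9;  x_5 = (x_4 − 9)/11 = -14/17
  x_5 = -14/17;  a_5 = 5;  x_6 = (x_5 − 5)/11 = -9/17
Digits: (4, 1, 7, 0, 9, 5).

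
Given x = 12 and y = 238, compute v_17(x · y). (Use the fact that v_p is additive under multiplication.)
v_17(2856) = 1

v_p(x) = 0 (factor: 12 = 17^0 · 12); v_p(y) = 1 (factor: 238 = 17^1 · 14). Additivity: v_p(xy) = v_p(x) + v_p(y) = 0 + 1 = 1. (Direct check: xy = 2856 = 17^1 · (168).)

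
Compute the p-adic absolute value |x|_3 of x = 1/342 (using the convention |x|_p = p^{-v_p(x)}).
|1/342|_3 = 9

Step 1 — compute v_3(x) by factoring powers of 3 out of the numerator and denominator: v_3(1/342) = -2. Step 2 — apply |x|_p = p^{-v_p(x)} = 3^{2} = 9.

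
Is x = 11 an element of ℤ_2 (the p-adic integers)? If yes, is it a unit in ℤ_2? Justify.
x ∈ ℤ_2^× (unit); v_2(x) = 0

ℤ_2 = {x ∈ ℚ_2 : v_2(x) ≥ 0} and ℤ_2^× = {x ∈ ℤ_2 : v_2(x) = 0}. Here v_2(11) = v_2(num) − v_2(den) = 0; compare against these criteria.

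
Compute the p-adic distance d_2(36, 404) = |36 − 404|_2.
d_2(36, 404) = 1/16

Step 1 — x − y = 36 − 404 = -368. Step 2 — v_2(-368) = 4 (factor: -368 = −(2^4 · 23); the sign does not affect v_p). Step 3 — |x − y|_2 = 2^{-4} = 1/16.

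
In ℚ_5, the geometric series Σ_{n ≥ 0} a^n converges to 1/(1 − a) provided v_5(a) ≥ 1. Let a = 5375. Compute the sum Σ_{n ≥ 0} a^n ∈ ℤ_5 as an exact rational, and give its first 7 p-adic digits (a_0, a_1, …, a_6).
Σ a^n = 1/(1 − a) = -1/5374;  first 7 digits = (1, 0, 0, 3, 3, 1, 4)

v_5(a) = 3 ≥ 1, so the series converges in ℤ_5 to 1/(1 − a) = 1/(1 − 5375) = -1/5374. Expand this rational in ℤ_5: compute digits iteratively via d_i = x_i mod 5, x_{i+1} = (x_i − d_i)/5. The first 7 digits are (1, 0, 0, 3, 3, 1, 4).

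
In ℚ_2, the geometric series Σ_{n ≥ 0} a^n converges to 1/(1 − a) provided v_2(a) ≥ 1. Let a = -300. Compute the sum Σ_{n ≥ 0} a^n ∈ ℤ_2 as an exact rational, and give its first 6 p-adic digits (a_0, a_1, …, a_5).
Σ a^n = 1/(1 − a) = 1/301;  first 6 digits = (1, 0, 1, 0, 0, 1)

v_2(a) = 2 ≥ 1, so the series converges in ℤ_2 to 1/(1 − a) = 1/(1 − (-300)) = 1/301. Expand this rational in ℤ_2: compute digits iteratively via d_i = x_i mod 2, x_{i+1} = (x_i − d_i)/2. The first 6 digits are (1, 0, 1, 0, 0, 1).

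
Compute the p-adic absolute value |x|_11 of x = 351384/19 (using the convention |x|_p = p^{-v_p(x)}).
|351384/19|_11 = 1/14641

Step 1 — compute v_11(x) by factoring powers of 11 out of the numerator and denominator: v_11(351384/19) = 4. Step 2 — apply |x|_p = p^{-v_p(x)} = 11^{-4} = 1/14641.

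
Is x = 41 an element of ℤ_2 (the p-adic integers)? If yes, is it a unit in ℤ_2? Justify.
x ∈ ℤ_2^× (unit); v_2(x) = 0

ℤ_2 = {x ∈ ℚ_2 : v_2(x) ≥ 0} and ℤ_2^× = {x ∈ ℤ_2 : v_2(x) = 0}. Here v_2(41) = v_2(num) − v_2(den) = 0; compare against these criteria.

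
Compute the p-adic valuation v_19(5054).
v_19(5054) = 2

v_19(n) is the largest exponent k such that 19^k divides n. Factor out: 5054 = 19^2 · 14. (Sign doesn't affect v_p.) So v_19(5054) = 2.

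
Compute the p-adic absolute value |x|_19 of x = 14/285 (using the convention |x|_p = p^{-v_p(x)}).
|14/285|_19 = 19

Step 1 — compute v_19(x) by factoring powers of 19 out of the numerator and denominator: v_19(14/285) = -1. Step 2 — apply |x|_p = p^{-v_p(x)} = 19^{1} = 19.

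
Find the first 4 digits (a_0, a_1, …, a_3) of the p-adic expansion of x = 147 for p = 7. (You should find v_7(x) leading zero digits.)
(a_0, …, a_3) = (0, 0, 3, 0)

v_7(147) = 2, so a_0 = ... = a_1 = 0. Factor out: x = 7^2 · u with u = 3 a unit in ℤ_7. Expand u iteratively via a_{v+i} = u_i mod 7, u_{i+1} = (u_i − a_{v+i})/7:
  u_0 = 3;  a_2 = 3;  u_1 = (u_0 − 3)/7 = 0
  u_1 = 0;  a_3 = 0;  u_2 = (u_1 − 0)/7 = 0
Digits: (0, 0, 3, 0).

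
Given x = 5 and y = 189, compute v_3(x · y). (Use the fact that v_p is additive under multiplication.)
v_3(945) = 3

v_p(x) = 0 (factor: 5 = 3^0 · 5); v_p(y) = 3 (factor: 189 = 3^3 · 7). Additivity: v_p(xy) = v_p(x) + v_p(y) = 0 + 3 = 3. (Direct check: xy = 945 = 3^3 · (35).)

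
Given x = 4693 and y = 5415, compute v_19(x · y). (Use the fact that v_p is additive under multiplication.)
v_19(25412595) = 4

v_p(x) = 2 (factor: 4693 = 19^2 · 13); v_p(y) = 2 (factor: 5415 = 19^2 · 15). Additivity: v_p(xy) = v_p(x) + v_p(y) = 2 + 2 = 4. (Direct check: xy = 25412595 = 19^4 · (195).)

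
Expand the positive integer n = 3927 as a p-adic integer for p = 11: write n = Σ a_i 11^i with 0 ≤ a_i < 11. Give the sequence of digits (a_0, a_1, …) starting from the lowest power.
(a_0, a_1, …) = (0, 5, 10, 2)

Repeated division by 11 gives the digits low-to-high: 3927 = 5·11^1 + 10·11^2 + 2·11^3. Digit sequence: (0, 5, 10, 2).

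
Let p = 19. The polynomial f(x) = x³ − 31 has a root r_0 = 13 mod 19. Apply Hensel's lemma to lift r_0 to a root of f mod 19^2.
r_1 = 13 (mod 361)

Hensel: r_{i+1} = r_i − f(r_i)/f′(r_i) mod 19^{i+2}, where f′(x) = 3x². Iterate:
  r_0 = 13 (mod 19)
  r_1 = 13 (mod 361)
Final: r = 13 with f(r) ≡ 0 mod 19^2.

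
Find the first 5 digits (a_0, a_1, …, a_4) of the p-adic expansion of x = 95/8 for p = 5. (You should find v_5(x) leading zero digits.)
(a_0, …, a_4) = (0, 3, 3, 0, 3)

v_5(95/8) = 1, so a_0 = ... = a_0 = 0. Factor out: x = 5^1 · u with u = 19/8 a unit in ℤ_5. Expand u iteratively via a_{v+i} = u_i mod 5, u_{i+1} = (u_i − a_{v+i})/5:
  u_0 = 19/8;  a_1 = 3;  u_1 = (u_0 − 3)/5 = -1/8
  u_1 = -1/8;  a_2 = 3;  u_2 = (u_1 − 3)/5 = -5/8
  u_2 = -5/8;  a_3 = 0;  u_3 = (u_2 − 0)/5 = -1/8
  u_3 = -1/8;  a_4 = 3;  u_4 = (u_3 − 3)/5 = -5/8
Digits: (0, 3, 3, 0, 3).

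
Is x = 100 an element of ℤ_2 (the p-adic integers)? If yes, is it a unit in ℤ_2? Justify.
x ∈ ℤ_2 but not a unit; v_2(x) = 2 > 0

ℤ_2 = {x ∈ ℚ_2 : v_2(x) ≥ 0} and ℤ_2^× = {x ∈ ℤ_2 : v_2(x) = 0}. Here v_2(100) = v_2(num) − v_2(den) = 2; compare against these criteria.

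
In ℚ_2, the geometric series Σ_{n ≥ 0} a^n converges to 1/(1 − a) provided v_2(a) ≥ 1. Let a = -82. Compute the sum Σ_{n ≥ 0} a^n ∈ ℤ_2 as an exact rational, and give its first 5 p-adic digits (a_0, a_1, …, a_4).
Σ a^n = 1/(1 − a) = 1/83;  first 5 digits = (1, 1, 0, 1, 1)

v_2(a) = 1 ≥ 1, so the series converges in ℤ_2 to 1/(1 − a) = 1/(1 − (-82)) = 1/83. Expand this rational in ℤ_2: compute digits iteratively via d_i = x_i mod 2, x_{i+1} = (x_i − d_i)/2. The first 5 digits are (1, 1, 0, 1, 1).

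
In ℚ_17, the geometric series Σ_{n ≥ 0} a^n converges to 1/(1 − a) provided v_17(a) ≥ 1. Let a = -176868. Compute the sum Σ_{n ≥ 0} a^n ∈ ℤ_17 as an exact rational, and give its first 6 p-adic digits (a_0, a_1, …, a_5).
Σ a^n = 1/(1 − a) = 1/176869;  first 6 digits = (1, 0, 0, 15, 14, 16)

v_17(a) = 3 ≥ 1, so the series converges in ℤ_17 to 1/(1 − a) = 1/(1 − (-176868)) = 1/176869. Expand this rational in ℤ_17: compute digits iteratively via d_i = x_i mod 17, x_{i+1} = (x_i − d_i)/17. The first 6 digits are (1, 0, 0, 15, 14, 16).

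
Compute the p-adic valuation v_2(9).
v_2(9) = 0

v_2(n) is the largest exponent k such that 2^k divides n. Factor out: 9 = 2^0 · 9. (Sign doesn't affect v_p.) So v_2(9) = 0.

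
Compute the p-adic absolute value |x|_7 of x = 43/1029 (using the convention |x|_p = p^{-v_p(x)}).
|43/1029|_7 = 343

Step 1 — compute v_7(x) by factoring powers of 7 out of the numerator and denominator: v_7(43/1029) = -3. Step 2 — apply |x|_p = p^{-v_p(x)} = 7^{3} = 343.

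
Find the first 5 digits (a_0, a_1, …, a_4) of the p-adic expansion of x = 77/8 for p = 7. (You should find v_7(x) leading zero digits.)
(a_0, …, a_4) = (0, 4, 4, 2, 4)

v_7(77/8) = 1, so a_0 = ... = a_0 = 0. Factor out: x = 7^1 · u with u = 11/8 a unit in ℤ_7. Expand u iteratively via a_{v+i} = u_i mod 7, u_{i+1} = (u_i − a_{v+i})/7:
  u_0 = 11/8;  a_1 = 4;  u_1 = (u_0 − 4)/7 = -3/8
  u_1 = -3/8;  a_2 = 4;  u_2 = (u_1 − 4)/7 = -5/8
  u_2 = -5/8;  a_3 = 2;  u_3 = (u_2 − 2)/7 = -3/8
  u_3 = -3/8;  a_4 = 4;  u_4 = (u_3 − 4)/7 = -5/8
Digits: (0, 4, 4, 2, 4).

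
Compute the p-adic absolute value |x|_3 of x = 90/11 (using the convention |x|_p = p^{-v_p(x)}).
|90/11|_3 = 1/9

Step 1 — compute v_3(x) by factoring powers of 3 out of the numerator and denominator: v_3(90/11) = 2. Step 2 — apply |x|_p = p^{-v_p(x)} = 3^{-2} = 1/9.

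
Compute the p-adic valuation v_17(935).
v_17(935) = 1

v_17(n) is the largest exponent k such that 17^k divides n. Factor out: 935 = 17^1 · 55. (Sign doesn't affect v_p.) So v_17(935) = 1.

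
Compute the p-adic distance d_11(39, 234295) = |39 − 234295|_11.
d_11(39, 234295) = 1/14641

Step 1 — x − y = 39 − 234295 = -234256. Step 2 — v_11(-234256) = 4 (factor: -234256 = −(11^4 · 16); the sign does not affect v_p). Step 3 — |x − y|_11 = 11^{-4} = 1/14641.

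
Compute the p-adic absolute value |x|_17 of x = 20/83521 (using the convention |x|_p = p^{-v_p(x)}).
|20/83521|_17 = 83521

Step 1 — compute v_17(x) by factoring powers of 17 out of the numerator and denominator: v_17(20/83521) = -4. Step 2 — apply |x|_p = p^{-v_p(x)} = 17^{4} = 83521.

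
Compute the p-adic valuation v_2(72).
v_2(72) = 3

v_2(n) is the largest exponent k such that 2^k divides n. Factor out: 72 = 2^3 · 9. (Sign doesn't affect v_p.) So v_2(72) = 3.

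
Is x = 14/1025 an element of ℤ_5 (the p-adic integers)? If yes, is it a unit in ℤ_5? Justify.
x ∉ ℤ_5 (v_5(x) = -2 < 0)

ℤ_5 = {x ∈ ℚ_5 : v_5(x) ≥ 0} and ℤ_5^× = {x ∈ ℤ_5 : v_5(x) = 0}. Here v_5(14/1025) = v_5(num) − v_5(den) = -2; compare against these criteria.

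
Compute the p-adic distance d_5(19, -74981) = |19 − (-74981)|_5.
d_5(19, -74981) = 1/3125

Step 1 — x − y = 19 − (-74981) = 75000. Step 2 — v_5(75000) = 5 (factor: 75000 = (5^5 · 24); the sign does not affect v_p). Step 3 — |x − y|_5 = 5^{-5} = 1/3125.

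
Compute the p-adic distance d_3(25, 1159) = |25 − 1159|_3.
d_3(25, 1159) = 1/81

Step 1 — x − y = 25 − 1159 = -1134. Step 2 — v_3(-1134) = 4 (factor: -1134 = −(3^4 · 14); the sign does not affect v_p). Step 3 — |x − y|_3 = 3^{-4} = 1/81.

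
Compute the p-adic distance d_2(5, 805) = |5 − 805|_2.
d_2(5, 805) = 1/32

Step 1 — x − y = 5 − 805 = -800. Step 2 — v_2(-800) = 5 (factor: -800 = −(2^5 · 25); the sign does not affect v_p). Step 3 — |x − y|_2 = 2^{-5} = 1/32.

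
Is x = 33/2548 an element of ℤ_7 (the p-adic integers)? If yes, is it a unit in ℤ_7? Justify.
x ∉ ℤ_7 (v_7(x) = -2 < 0)

ℤ_7 = {x ∈ ℚ_7 : v_7(x) ≥ 0} and ℤ_7^× = {x ∈ ℤ_7 : v_7(x) = 0}. Here v_7(33/2548) = v_7(num) − v_7(den) = -2; compare against these criteria.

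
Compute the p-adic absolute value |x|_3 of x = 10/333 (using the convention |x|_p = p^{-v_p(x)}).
|10/333|_3 = 9

Step 1 — compute v_3(x) by factoring powers of 3 out of the numerator and denominator: v_3(10/333) = -2. Step 2 — apply |x|_p = p^{-v_p(x)} = 3^{2} = 9.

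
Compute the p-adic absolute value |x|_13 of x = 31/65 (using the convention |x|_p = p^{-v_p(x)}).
|31/65|_13 = 13

Step 1 — compute v_13(x) by factoring powers of 13 out of the numerator and denominator: v_13(31/65) = -1. Step 2 — apply |x|_p = p^{-v_p(x)} = 13^{1} = 13.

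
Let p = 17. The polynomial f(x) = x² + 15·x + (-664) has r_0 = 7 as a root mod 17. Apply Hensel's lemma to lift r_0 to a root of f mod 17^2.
r_1 = 194 (mod 289)

Hensel: r_{i+1} = r_i − f(r_i)·(f′(r_i))^{-1} mod 17^{i+2}, f′(x) = 2x + 15. Iterate:
  r_0 = 7 (mod 17)
  r_1 = 194 (mod 289)
Final: r = 194 satisfies f(r) ≡ 0 mod 17^2.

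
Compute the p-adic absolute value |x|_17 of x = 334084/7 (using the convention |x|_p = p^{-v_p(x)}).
|334084/7|_17 = 1/83521

Step 1 — compute v_17(x) by factoring powers of 17 out of the numerator and denominator: v_17(334084/7) = 4. Step 2 — apply |x|_p = p^{-v_p(x)} = 17^{-4} = 1/83521.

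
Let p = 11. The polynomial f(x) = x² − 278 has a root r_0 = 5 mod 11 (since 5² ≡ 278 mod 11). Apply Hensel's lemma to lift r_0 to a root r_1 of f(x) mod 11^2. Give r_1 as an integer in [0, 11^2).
r_1 = 115 (mod 121)

Hensel's recurrence: r_{i+1} = r_i − f(r_i)·(f′(r_i))^{-1} mod 11^{i+2}, with f′(x) = 2x. Iterate:
  r_0 = 5 (mod 11)
  r_1 = 115 (mod 121)
Final: r_1 = 115, and one checks f(r_1) ≡ 0 mod 11^2.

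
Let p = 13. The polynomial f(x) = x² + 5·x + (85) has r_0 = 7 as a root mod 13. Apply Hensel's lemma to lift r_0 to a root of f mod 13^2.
r_1 = 7 (mod 169)

Hensel: r_{i+1} = r_i − f(r_i)·(f′(r_i))^{-1} mod 13^{i+2}, f′(x) = 2x + 5. Iterate:
  r_0 = 7 (mod 13)
  r_1 = 7 (mod 169)
Final: r = 7 satisfies f(r) ≡ 0 mod 13^2.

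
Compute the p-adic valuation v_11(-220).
v_11(-220) = 1

v_11(n) is the largest exponent k such that 11^k divides n. Factor out: -220 = -11^1 · 20. (Sign doesn't affect v_p.) So v_11(-220) = 1.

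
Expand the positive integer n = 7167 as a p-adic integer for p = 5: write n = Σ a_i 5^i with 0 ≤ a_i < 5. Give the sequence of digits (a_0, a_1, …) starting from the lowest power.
(a_0, a_1, …) = (2, 3, 1, 2, 1, 2)

Repeated division by 5 gives the digits low-to-high: 7167 = 2 + 3·5^1 + 1·5^2 + 2·5^3 + 1·5^4 + 2·5^5. Digit sequence: (2, 3, 1, 2, 1, 2).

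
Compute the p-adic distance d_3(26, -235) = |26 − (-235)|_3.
d_3(26, -235) = 1/9

Step 1 — x − y = 26 − (-235) = 261. Step 2 — v_3(261) = 2 (factor: 261 = (3^2 · 29); the sign does not affect v_p). Step 3 — |x − y|_3 = 3^{-2} = 1/9.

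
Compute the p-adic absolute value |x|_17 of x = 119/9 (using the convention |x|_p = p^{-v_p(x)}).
|119/9|_17 = 1/17

Step 1 — compute v_17(x) by factoring powers of 17 out of the numerator and denominator: v_17(119/9) = 1. Step 2 — apply |x|_p = p^{-v_p(x)} = 17^{-1} = 1/17.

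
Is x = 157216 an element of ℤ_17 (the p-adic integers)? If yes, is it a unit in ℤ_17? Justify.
x ∈ ℤ_17 but not a unit; v_17(x) = 3 > 0

ℤ_17 = {x ∈ ℚ_17 : v_17(x) ≥ 0} and ℤ_17^× = {x ∈ ℤ_17 : v_17(x) = 0}. Here v_17(157216) = v_17(num) − v_17(den) = 3; compare against these criteria.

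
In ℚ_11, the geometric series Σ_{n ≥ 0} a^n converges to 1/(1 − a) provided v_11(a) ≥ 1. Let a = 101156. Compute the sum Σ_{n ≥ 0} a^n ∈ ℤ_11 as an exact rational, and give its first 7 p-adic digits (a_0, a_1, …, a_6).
Σ a^n = 1/(1 − a) = -1/101155;  first 7 digits = (1, 0, 0, 10, 6, 0, 1)

v_11(a) = 3 ≥ 1, so the series converges in ℤ_11 to 1/(1 − a) = 1/(1 − 101156) = -1/101155. Expand this rational in ℤ_11: compute digits iteratively via d_i = x_i mod 11, x_{i+1} = (x_i − d_i)/11. The first 7 digits are (1, 0, 0, 10, 6, 0, 1).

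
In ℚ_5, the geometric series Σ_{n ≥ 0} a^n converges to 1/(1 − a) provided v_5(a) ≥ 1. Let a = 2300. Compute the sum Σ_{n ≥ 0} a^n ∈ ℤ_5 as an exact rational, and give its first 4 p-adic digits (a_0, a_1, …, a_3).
Σ a^n = 1/(1 − a) = -1/2299;  first 4 digits = (1, 0, 2, 3)

v_5(a) = 2 ≥ 1, so the series converges in ℤ_5 to 1/(1 − a) = 1/(1 − 2300) = -1/2299. Expand this rational in ℤ_5: compute digits iteratively via d_i = x_i mod 5, x_{i+1} = (x_i − d_i)/5. The first 4 digits are (1, 0, 2, 3).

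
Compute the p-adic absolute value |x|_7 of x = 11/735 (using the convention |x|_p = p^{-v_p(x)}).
|11/735|_7 = 49

Step 1 — compute v_7(x) by factoring powers of 7 out of the numerator and denominator: v_7(11/735) = -2. Step 2 — apply |x|_p = p^{-v_p(x)} = 7^{2} = 49.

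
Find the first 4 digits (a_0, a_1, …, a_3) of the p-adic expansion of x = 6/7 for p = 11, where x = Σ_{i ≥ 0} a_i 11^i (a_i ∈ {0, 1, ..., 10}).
(a_0, …, a_3) = (4, 6, 1, 3)

v_11(6/7) = 0 (numerator and denominator both coprime to 11), so x ∈ ℤ_11^×. Compute digits iteratively via a_i = x_i mod 11, x_{i+1} = (x_i − a_i)/11, with x_0 = x:
  x_0 = 6/7;  a_0 = 4;  x_1 = (x_0 − 4)/11 = -2/7
  x_1 = -2/7;  a_1 = 6;  x_2 = (x_1 − 6)/11 = -4/7
  x_2 = -4/7;  a_2 = 1;  x_3 = (x_2 − 1)/11 = -1/7
  x_3 = -1/7;  a_3 = 3;  x_4 = (x_3 − 3)/11 = -2/7
Digits: (4, 6, 1, 3).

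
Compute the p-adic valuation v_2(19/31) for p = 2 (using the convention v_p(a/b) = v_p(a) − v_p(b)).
v_2(19/31) = 0

Factor powers of 2 from the numerator and denominator of the reduced fraction: 19 = 2^0 · 19 and 31 = 2^0 · 31. Apply v_p(a/b) = v_p(a) − v_p(b): v_2(19/31) = 0 − 0 = 0.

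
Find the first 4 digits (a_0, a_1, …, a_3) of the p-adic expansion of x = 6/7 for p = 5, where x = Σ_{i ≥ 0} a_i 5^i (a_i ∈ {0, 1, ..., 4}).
(a_0, …, a_3) = (3, 1, 4, 2)

v_5(6/7) = 0 (numerator and denominator both coprime to 5), so x ∈ ℤ_5^×. Compute digits iteratively via a_i = x_i mod 5, x_{i+1} = (x_i − a_i)/5, with x_0 = x:
  x_0 = 6/7;  a_0 = 3;  x_1 = (x_0 − 3)/5 = -3/7
  x_1 = -3/7;  a_1 = 1;  x_2 = (x_1 − 1)/5 = -2/7
  x_2 = -2/7;  a_2 = 4;  x_3 = (x_2 − 4)/5 = -6/7
  x_3 = -6/7;  a_3 = 2;  x_4 = (x_3 − 2)/5 = -4/7
Digits: (3, 1, 4, 2).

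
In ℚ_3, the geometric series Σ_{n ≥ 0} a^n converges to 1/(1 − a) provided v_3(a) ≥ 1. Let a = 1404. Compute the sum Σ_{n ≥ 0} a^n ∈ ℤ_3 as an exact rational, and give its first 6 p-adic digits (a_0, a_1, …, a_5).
Σ a^n = 1/(1 − a) = -1/1403;  first 6 digits = (1, 0, 0, 1, 2, 2)

v_3(a) = 3 ≥ 1, so the series converges in ℤ_3 to 1/(1 − a) = 1/(1 − 1404) = -1/1403. Expand this rational in ℤ_3: compute digits iteratively via d_i = x_i mod 3, x_{i+1} = (x_i − d_i)/3. The first 6 digits are (1, 0, 0, 1, 2, 2).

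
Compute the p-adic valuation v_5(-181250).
v_5(-181250) = 5

v_5(n) is the largest exponent k such that 5^k divides n. Factor out: -181250 = -5^5 · 58. (Sign doesn't affect v_p.) So v_5(-181250) = 5.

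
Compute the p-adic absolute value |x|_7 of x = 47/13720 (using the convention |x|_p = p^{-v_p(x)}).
|47/13720|_7 = 343

Step 1 — compute v_7(x) by factoring powers of 7 out of the numerator and denominator: v_7(47/13720) = -3. Step 2 — apply |x|_p = p^{-v_p(x)} = 7^{3} = 343.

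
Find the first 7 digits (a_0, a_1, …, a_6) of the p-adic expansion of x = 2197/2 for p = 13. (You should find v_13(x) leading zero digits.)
(a_0, …, a_6) = (0, 0, 0, 7, 6, 6, 6)

v_13(2197/2) = 3, so a_0 = ... = a_2 = 0. Factor out: x = 13^3 · u with u = 1/2 a unit in ℤ_13. Expand u iteratively via a_{v+i} = u_i mod 13, u_{i+1} = (u_i − a_{v+i})/13:
  u_0 = 1/2;  a_3 = 7;  u_1 = (u_0 − 7)/13 = -1/2
  u_1 = -1/2;  a_4 = 6;  u_2 = (u_1 − 6)/13 = -1/2
  u_2 = -1/2;  a_5 = 6;  u_3 = (u_2 − 6)/13 = -1/2
  u_3 = -1/2;  a_6 = 6;  u_4 = (u_3 − 6)/13 = -1/2
Digits: (0, 0, 0, 7, 6, 6, 6).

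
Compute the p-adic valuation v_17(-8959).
v_17(-8959) = 2

v_17(n) is the largest exponent k such that 17^k divides n. Factor out: -8959 = -17^2 · 31. (Sign doesn't affect v_p.) So v_17(-8959) = 2.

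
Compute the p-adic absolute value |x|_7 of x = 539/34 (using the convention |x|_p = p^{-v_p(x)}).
|539/34|_7 = 1/49

Step 1 — compute v_7(x) by factoring powers of 7 out of the numerator and denominator: v_7(539/34) = 2. Step 2 — apply |x|_p = p^{-v_p(x)} = 7^{-2} = 1/49.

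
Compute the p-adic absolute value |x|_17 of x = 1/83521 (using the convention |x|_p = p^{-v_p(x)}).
|1/83521|_17 = 83521

Step 1 — compute v_17(x) by factoring powers of 17 out of the numerator and denominator: v_17(1/83521) = -4. Step 2 — apply |x|_p = p^{-v_p(x)} = 17^{4} = 83521.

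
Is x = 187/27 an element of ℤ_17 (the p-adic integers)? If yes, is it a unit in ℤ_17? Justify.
x ∈ ℤ_17 but not a unit; v_17(x) = 1 > 0

ℤ_17 = {x ∈ ℚ_17 : v_17(x) ≥ 0} and ℤ_17^× = {x ∈ ℤ_17 : v_17(x) = 0}. Here v_17(187/27) = v_17(num) − v_17(den) = 1; compare against these criteria.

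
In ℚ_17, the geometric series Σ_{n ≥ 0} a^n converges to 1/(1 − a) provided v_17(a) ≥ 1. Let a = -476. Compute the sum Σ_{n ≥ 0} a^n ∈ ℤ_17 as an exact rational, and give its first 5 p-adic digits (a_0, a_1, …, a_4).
Σ a^n = 1/(1 − a) = 1/477;  first 5 digits = (1, 6, 0, 7, 7)

v_17(a) = 1 ≥ 1, so the series converges in ℤ_17 to 1/(1 − a) = 1/(1 − (-476)) = 1/477. Expand this rational in ℤ_17: compute digits iteratively via d_i = x_i mod 17, x_{i+1} = (x_i − d_i)/17. The first 5 digits are (1, 6, 0, 7, 7).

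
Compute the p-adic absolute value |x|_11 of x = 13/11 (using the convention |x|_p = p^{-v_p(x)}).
|13/11|_11 = 11

Step 1 — compute v_11(x) by factoring powers of 11 out of the numerator and denominator: v_11(13/11) = -1. Step 2 — apply |x|_p = p^{-v_p(x)} = 11^{1} = 11.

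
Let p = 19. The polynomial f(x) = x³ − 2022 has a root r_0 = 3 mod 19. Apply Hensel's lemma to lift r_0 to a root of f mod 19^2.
r_1 = 117 (mod 361)

Hensel: r_{i+1} = r_i − f(r_i)/f′(r_i) mod 19^{i+2}, where f′(x) = 3x². Iterate:
  r_0 = 3 (mod 19)
  r_1 = 117 (mod 361)
Final: r = 117 with f(r) ≡ 0 mod 19^2.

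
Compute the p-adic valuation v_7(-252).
v_7(-252) = 1

v_7(n) is the largest exponent k such that 7^k divides n. Factor out: -252 = -7^1 · 36. (Sign doesn't affect v_p.) So v_7(-252) = 1.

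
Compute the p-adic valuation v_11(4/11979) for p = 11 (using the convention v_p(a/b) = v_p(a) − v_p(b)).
v_11(4/11979) = -3

Factor powers of 11 from the numerator and denominator of the reduced fraction: 4 = 11^0 · 4 and 11979 = 11^3 · 9. Apply v_p(a/b) = v_p(a) − v_p(b): v_11(4/11979) = 0 − 3 = -3.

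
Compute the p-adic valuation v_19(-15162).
v_19(-15162) = 2

v_19(n) is the largest exponent k such that 19^k divides n. Factor out: -15162 = -19^2 · 42. (Sign doesn't affect v_p.) So v_19(-15162) = 2.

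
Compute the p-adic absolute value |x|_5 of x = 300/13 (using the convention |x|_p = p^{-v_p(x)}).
|300/13|_5 = 1/25

Step 1 — compute v_5(x) by factoring powers of 5 out of the numerator and denominator: v_5(300/13) = 2. Step 2 — apply |x|_p = p^{-v_p(x)} = 5^{-2} = 1/25.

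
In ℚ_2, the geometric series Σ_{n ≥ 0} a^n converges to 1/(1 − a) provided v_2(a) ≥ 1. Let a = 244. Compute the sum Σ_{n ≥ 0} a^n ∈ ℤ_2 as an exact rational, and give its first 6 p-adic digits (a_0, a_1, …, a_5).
Σ a^n = 1/(1 − a) = -1/243;  first 6 digits = (1, 0, 1, 0, 0, 0)

v_2(a) = 2 ≥ 1, so the series converges in ℤ_2 to 1/(1 − a) = 1/(1 − 244) = -1/243. Expand this rational in ℤ_2: compute digits iteratively via d_i = x_i mod 2, x_{i+1} = (x_i − d_i)/2. The first 6 digits are (1, 0, 1, 0, 0, 0).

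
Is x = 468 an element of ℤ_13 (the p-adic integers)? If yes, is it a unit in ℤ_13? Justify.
x ∈ ℤ_13 but not a unit; v_13(x) = 1 > 0

ℤ_13 = {x ∈ ℚ_13 : v_13(x) ≥ 0} and ℤ_13^× = {x ∈ ℤ_13 : v_13(x) = 0}. Here v_13(468) = v_13(num) − v_13(den) = 1; compare against these criteria.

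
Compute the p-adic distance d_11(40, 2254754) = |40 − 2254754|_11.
d_11(40, 2254754) = 1/161051

Step 1 — x − y = 40 − 2254754 = -2254714. Step 2 — v_11(-2254714) = 5 (factor: -2254714 = −(11^5 · 14); the sign does not affect v_p). Step 3 — |x − y|_11 = 11^{-5} = 1/161051.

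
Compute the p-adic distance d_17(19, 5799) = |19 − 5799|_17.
d_17(19, 5799) = 1/289

Step 1 — x − y = 19 − 5799 = -5780. Step 2 — v_17(-5780) = 2 (factor: -5780 = −(17^2 · 20); the sign does not affect v_p). Step 3 — |x − y|_17 = 17^{-2} = 1/289.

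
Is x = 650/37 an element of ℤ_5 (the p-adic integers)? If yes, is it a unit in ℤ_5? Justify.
x ∈ ℤ_5 but not a unit; v_5(x) = 2 > 0

ℤ_5 = {x ∈ ℚ_5 : v_5(x) ≥ 0} and ℤ_5^× = {x ∈ ℤ_5 : v_5(x) = 0}. Here v_5(650/37) = v_5(num) − v_5(den) = 2; compare against these criteria.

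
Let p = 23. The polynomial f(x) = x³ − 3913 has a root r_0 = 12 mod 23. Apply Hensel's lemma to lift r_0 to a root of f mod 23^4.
r_3 = 34489 (mod 279841)

Hensel: r_{i+1} = r_i − f(r_i)/f′(r_i) mod 23^{i+2}, where f′(x) = 3x². Iterate:
  r_0 = 12 (mod 23)
  r_1 = 104 (mod 529)
  r_2 = 10155 (mod 12167)
  r_3 = 34489 (mod 279841)
Final: r = 34489 with f(r) ≡ 0 mod 23^4.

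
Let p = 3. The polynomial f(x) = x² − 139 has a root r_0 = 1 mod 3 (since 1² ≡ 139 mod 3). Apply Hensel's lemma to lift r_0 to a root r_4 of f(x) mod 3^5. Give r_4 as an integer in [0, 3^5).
r_4 = 25 (mod 243)

Hensel's recurrence: r_{i+1} = r_i − f(r_i)·(f′(r_i))^{-1} mod 3^{i+2}, with f′(x) = 2x. Iterate:
  r_0 = 1 (mod 3)
  r_1 = 7 (mod 9)
  r_2 = 25 (mod 27)
  r_3 = 25 (mod 81)
  r_4 = 25 (mod 243)
Final: r_4 = 25, and one checks f(r_4) ≡ 0 mod 3^5.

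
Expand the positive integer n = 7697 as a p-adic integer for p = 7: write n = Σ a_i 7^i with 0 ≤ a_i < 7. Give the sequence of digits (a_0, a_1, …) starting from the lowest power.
(a_0, a_1, …) = (4, 0, 3, 1, 3)

Repeated division by 7 gives the digits low-to-high: 7697 = 4 + 3·7^2 + 1·7^3 + 3·7^4. Digit sequence: (4, 0, 3, 1, 3).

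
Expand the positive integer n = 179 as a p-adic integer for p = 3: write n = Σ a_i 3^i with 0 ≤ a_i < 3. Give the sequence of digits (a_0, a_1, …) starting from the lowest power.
(a_0, a_1, …) = (2, 2, 1, 0, 2)

Repeated division by 3 gives the digits low-to-high: 179 = 2 + 2·3^1 + 1·3^2 + 2·3^4. Digit sequence: (2, 2, 1, 0, 2).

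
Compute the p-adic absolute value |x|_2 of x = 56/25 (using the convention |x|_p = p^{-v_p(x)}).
|56/25|_2 = 1/8

Step 1 — compute v_2(x) by factoring powers of 2 out of the numerator and denominator: v_2(56/25) = 3. Step 2 — apply |x|_p = p^{-v_p(x)} = 2^{-3} = 1/8.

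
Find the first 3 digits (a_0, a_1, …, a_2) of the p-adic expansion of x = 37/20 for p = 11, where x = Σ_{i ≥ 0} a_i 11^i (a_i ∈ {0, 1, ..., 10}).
(a_0, …, a_2) = (9, 1, 7)

v_11(37/20) = 0 (numerator and denominator both coprime to 11), so x ∈ ℤ_11^×. Compute digits iteratively via a_i = x_i mod 11, x_{i+1} = (x_i − a_i)/11, with x_0 = x:
  x_0 = 37/20;  a_0 = 9;  x_1 = (x_0 − 9)/11 = -13/20
  x_1 = -13/20;  a_1 = 1;  x_2 = (x_1 − 1)/11 = -3/20
  x_2 = -3/20;  a_2 = 7;  x_3 = (x_2 − 7)/11 = -13/20
Digits: (9, 1, 7).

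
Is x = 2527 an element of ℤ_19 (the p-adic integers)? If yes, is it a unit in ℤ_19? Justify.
x ∈ ℤ_19 but not a unit; v_19(x) = 2 > 0

ℤ_19 = {x ∈ ℚ_19 : v_19(x) ≥ 0} and ℤ_19^× = {x ∈ ℤ_19 : v_19(x) = 0}. Here v_19(2527) = v_19(num) − v_19(den) = 2; compare against these criteria.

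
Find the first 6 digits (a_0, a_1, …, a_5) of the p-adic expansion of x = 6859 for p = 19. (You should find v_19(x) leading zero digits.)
(a_0, …, a_5) = (0, 0, 0, 1, 0, 0)

v_19(6859) = 3, so a_0 = ... = a_2 = 0. Factor out: x = 19^3 · u with u = 1 a unit in ℤ_19. Expand u iteratively via a_{v+i} = u_i mod 19, u_{i+1} = (u_i − a_{v+i})/19:
  u_0 = 1;  a_3 = 1;  u_1 = (u_0 − 1)/19 = 0
  u_1 = 0;  a_4 = 0;  u_2 = (u_1 − 0)/19 = 0
  u_2 = 0;  a_5 = 0;  u_3 = (u_2 − 0)/19 = 0
Digits: (0, 0, 0, 1, 0, 0).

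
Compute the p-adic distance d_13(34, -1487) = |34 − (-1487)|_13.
d_13(34, -1487) = 1/169

Step 1 — x − y = 34 − (-1487) = 1521. Step 2 — v_13(1521) = 2 (factor: 1521 = (13^2 · 9); the sign does not affect v_p). Step 3 — |x − y|_13 = 13^{-2} = 1/169.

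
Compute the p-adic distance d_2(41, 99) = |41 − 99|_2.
d_2(41, 99) = 1/2

Step 1 — x − y = 41 − 99 = -58. Step 2 — v_2(-58) = 1 (factor: -58 = −(2^1 · 29); the sign does not affect v_p). Step 3 — |x − y|_2 = 2^{-1} = 1/2.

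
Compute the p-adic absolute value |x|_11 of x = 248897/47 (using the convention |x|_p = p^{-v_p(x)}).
|248897/47|_11 = 1/14641

Step 1 — compute v_11(x) by factoring powers of 11 out of the numerator and denominator: v_11(248897/47) = 4. Step 2 — apply |x|_p = p^{-v_p(x)} = 11^{-4} = 1/14641.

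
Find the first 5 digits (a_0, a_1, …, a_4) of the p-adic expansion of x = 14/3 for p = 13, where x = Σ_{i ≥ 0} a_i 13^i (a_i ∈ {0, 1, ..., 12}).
(a_0, …, a_4) = (9, 4, 4, 4, 4)

v_13(14/3) = 0 (numerator and denominator both coprime to 13), so x ∈ ℤ_13^×. Compute digits iteratively via a_i = x_i mod 13, x_{i+1} = (x_i − a_i)/13, with x_0 = x:
  x_0 = 14/3;  a_0 = 9;  x_1 = (x_0 − 9)/13 = -1/3
  x_1 = -1/3;  a_1 = 4;  x_2 = (x_1 − 4)/13 = -1/3
  x_2 = -1/3;  a_2 = 4;  x_3 = (x_2 − 4)/13 = -1/3
  x_3 = -1/3;  a_3 = 4;  x_4 = (x_3 − 4)/13 = -1/3
  x_4 = -1/3;  a_4 = 4;  x_5 = (x_4 − 4)/13 = -1/3
Digits: (9, 4, 4, 4, 4).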